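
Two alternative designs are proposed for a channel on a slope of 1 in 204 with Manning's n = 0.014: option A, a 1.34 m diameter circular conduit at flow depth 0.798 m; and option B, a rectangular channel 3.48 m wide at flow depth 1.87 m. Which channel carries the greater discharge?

Channel A: For a circular section of diameter D = 1.34 m at depth y = 0.798 m, the central angle is θ = 2 arccos(1 − 2y/D) = 3.526 rad. Then A = (D²/8)(θ − sin θ) = 0.8756 m² and P = Dθ/2 = 2.362 m. Hydraulic radius R = A/P = 0.8756/2.362 = 0.3706 m. Q_A = (1/0.014)·0.8756·0.3706^(2/3)·√0.004902 = 2.259 m³/s.
Channel B: Flow area A = b·y = 3.48 × 1.87 = 6.508 m². Wetted perimeter P = b + 2y = 3.48 + 2×1.87 = 7.22 m. Hydraulic radius R = A/P = 6.508/7.22 = 0.9013 m. Q_B = (1/0.014)·6.508·0.9013^(2/3)·√0.004902 = 30.37 m³/s.
Q_A = 2.259 m³/s vs Q_B = 30.37 m³/s, so channel B carries more.

channel B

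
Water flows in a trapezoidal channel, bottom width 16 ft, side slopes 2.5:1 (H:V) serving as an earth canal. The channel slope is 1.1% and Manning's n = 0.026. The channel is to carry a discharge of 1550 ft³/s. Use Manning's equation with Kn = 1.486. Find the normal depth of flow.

Manning's equation rearranged: A R^(2/3) = nQ / (1.486·√S) = 0.026 × 1550 / (1.486 × √0.011) = 258.6.
Trying y = 5.43 ft: A R^(2/3) = 373.7 — over.
Trying y = 3.41 ft: A R^(2/3) = 151.3 — short.
Trying y = 4.51 ft: A R^(2/3) = 258.9 — matches.

y_n = 4.51 ft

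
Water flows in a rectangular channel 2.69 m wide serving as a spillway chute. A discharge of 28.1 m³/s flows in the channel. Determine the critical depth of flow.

For a rectangular channel, critical depth y_c = (q²/g)^(1/3) where q = Q/b = 28.1/2.69 = 10.45 m²/s.
So y_c = (10.45²/9.81)^(1/3) = 2.23 m.

y_c = 2.23 m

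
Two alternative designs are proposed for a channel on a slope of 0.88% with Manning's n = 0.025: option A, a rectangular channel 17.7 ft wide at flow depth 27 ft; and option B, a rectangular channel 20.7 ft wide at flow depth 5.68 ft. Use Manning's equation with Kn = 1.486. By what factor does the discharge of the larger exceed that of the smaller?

6.05

Channel A: Flow area A = b·y = 17.7 × 27 = 477.9 ft². Wetted perimeter P = b + 2y = 17.7 + 2×27 = 71.7 ft. Hydraulic radius R = A/P = 477.9/71.7 = 6.665 ft. Q_A = (1.486/0.025)·477.9·6.665^(2/3)·√0.0088 = 9438 ft³/s.
Channel B: Flow area A = b·y = 20.7 × 5.68 = 117.6 ft². Wetted perimeter P = b + 2y = 20.7 + 2×5.68 = 32.06 ft. Hydraulic radius R = A/P = 117.6/32.06 = 3.667 ft. Q_B = (1.486/0.025)·117.6·3.667^(2/3)·√0.0088 = 1559 ft³/s.
The larger discharge is 9438 ft³/s and the smaller is 1559 ft³/s; the ratio is 6.05.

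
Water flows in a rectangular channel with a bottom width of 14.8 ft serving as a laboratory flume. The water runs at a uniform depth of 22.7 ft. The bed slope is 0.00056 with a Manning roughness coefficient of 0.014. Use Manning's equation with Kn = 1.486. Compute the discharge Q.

Flow area A = b·y = 14.8 × 22.7 = 336 ft². Wetted perimeter P = b + 2y = 14.8 + 2×22.7 = 60.2 ft.
Hydraulic radius R = A/P = 336/60.2 = 5.581 ft.
Manning's equation: Q = (1.486/n) A R^(2/3) S^(1/2) = (1.486/0.014) × 336 × 5.581^(2/3) × 0.00056^(1/2) = 2660 ft³/s.

Q = 2660 ft³/s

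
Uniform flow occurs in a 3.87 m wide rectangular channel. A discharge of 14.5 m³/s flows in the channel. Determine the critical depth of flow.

y_c = 1.13 m

For a rectangular channel, critical depth y_c = (q²/g)^(1/3) where q = Q/b = 14.5/3.87 = 3.747 m²/s.
So y_c = (3.747²/9.81)^(1/3) = 1.13 m.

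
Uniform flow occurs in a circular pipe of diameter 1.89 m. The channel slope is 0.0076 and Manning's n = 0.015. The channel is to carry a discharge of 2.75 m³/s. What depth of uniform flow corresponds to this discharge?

y_n = 0.681 m

Manning's equation rearranged: A R^(2/3) = nQ / (1·√S) = 0.015 × 2.75 / (√0.0076) = 0.4732.
At y = 0.792 m: A R^(2/3) = 0.6241 — too large.
At y = 0.681 m: A R^(2/3) = 0.4726 — matches.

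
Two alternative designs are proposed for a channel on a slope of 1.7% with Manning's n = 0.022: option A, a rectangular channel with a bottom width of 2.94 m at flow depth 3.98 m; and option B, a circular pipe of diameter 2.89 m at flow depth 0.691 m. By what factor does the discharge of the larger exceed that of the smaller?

18.5

Channel A: Flow area A = b·y = 2.94 × 3.98 = 11.7 m². Wetted perimeter P = b + 2y = 2.94 + 2×3.98 = 10.9 m. Hydraulic radius R = A/P = 11.7/10.9 = 1.074 m. Q_A = (1/0.022)·11.7·1.074^(2/3)·√0.017 = 72.71 m³/s.
Channel B: For a circular section of diameter D = 2.89 m at depth y = 0.691 m, the central angle is θ = 2 arccos(1 − 2y/D) = 2.044 rad. Then A = (D²/8)(θ − sin θ) = 1.204 m² and P = Dθ/2 = 2.953 m. Hydraulic radius R = A/P = 1.204/2.953 = 0.4078 m. Q_B = (1/0.022)·1.204·0.4078^(2/3)·√0.017 = 3.924 m³/s.
The larger discharge is 72.71 m³/s and the smaller is 3.924 m³/s; the ratio is 18.5.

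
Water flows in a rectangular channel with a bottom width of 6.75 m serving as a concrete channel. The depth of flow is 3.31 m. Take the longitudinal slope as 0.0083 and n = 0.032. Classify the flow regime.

Flow area A = b·y = 6.75 × 3.31 = 22.34 m². Wetted perimeter P = b + 2y = 6.75 + 2×3.31 = 13.37 m.
Hydraulic radius R = A/P = 22.34/13.37 = 1.671 m.
V = (1/n) R^(2/3) √S = (1/0.032) × 1.671^(2/3) × √0.0083 = 4.009 m/s. Hydraulic depth D_h = A/T = 22.34/6.75 = 3.31 m.
Froude number Fr = V/√(g·D_h) = 4.009/√(9.81×3.31) = 0.704, which is less than 1, so the flow is subcritical.

subcritical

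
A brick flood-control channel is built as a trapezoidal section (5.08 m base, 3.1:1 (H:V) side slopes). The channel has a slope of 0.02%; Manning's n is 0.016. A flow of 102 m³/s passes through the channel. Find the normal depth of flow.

Manning's equation rearranged: A R^(2/3) = nQ / (1·√S) = 0.016 × 102 / (√0.0002) = 115.4.
Trying y = 4.6 m: A R^(2/3) = 165.5 — too large.
Trying y = 3.19 m: A R^(2/3) = 71.87 — too small.
Trying y = 3.93 m: A R^(2/3) = 115.1 — close enough.

y_n = 3.93 m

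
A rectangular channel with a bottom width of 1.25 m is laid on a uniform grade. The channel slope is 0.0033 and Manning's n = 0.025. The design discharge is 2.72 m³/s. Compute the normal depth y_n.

Manning's equation rearranged: A R^(2/3) = nQ / (1·√S) = 0.025 × 2.72 / (√0.0033) = 1.184.
At y = 1.85 m: A R^(2/3) = 1.392 — too large.
At y = 1.26 m: A R^(2/3) = 0.8802 — too small.
At y = 1.61 m: A R^(2/3) = 1.182 — matches.

y_n = 1.61 m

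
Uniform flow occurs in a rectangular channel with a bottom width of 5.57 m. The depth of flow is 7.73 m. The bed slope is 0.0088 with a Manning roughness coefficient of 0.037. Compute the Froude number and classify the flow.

Flow area A = b·y = 5.57 × 7.73 = 43.06 m². Wetted perimeter P = b + 2y = 5.57 + 2×7.73 = 21.03 m.
Hydraulic radius R = A/P = 43.06/21.03 = 2.047 m.
V = (1/n) R^(2/3) √S = (1/0.037) × 2.047^(2/3) × √0.0088 = 4.088 m/s. Hydraulic depth D_h = A/T = 43.06/5.57 = 7.73 m.
Froude number Fr = V/√(g·D_h) = 4.088/√(9.81×7.73) = 0.469, which is less than 1, so the flow is subcritical.

subcritical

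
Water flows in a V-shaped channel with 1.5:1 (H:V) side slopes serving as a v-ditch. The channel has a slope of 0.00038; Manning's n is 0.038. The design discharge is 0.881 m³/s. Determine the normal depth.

Manning's equation rearranged: A R^(2/3) = nQ / (1·√S) = 0.038 × 0.881 / (√0.00038) = 1.717.
Try y = 1.04 m: A R^(2/3) = 0.9281 — low.
Try y = 1.43 m: A R^(2/3) = 2.17 — high.
Try y = 1.31 m: A R^(2/3) = 1.717 — ≈ 1.717.

y_n = 1.31 m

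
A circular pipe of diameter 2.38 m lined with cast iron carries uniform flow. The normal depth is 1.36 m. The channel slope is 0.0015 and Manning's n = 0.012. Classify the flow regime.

subcritical

For a circular section of diameter D = 2.38 m at depth y = 1.36 m, the central angle is θ = 2 arccos(1 − 2y/D) = 3.428 rad. Then A = (D²/8)(θ − sin θ) = 2.628 m² and P = Dθ/2 = 4.08 m.
Hydraulic radius R = A/P = 2.628/4.08 = 0.6441 m.
V = (1/n) R^(2/3) √S = (1/0.012) × 0.6441^(2/3) × √0.0015 = 2.407 m/s. Hydraulic depth D_h = A/T = 2.628/2.356 = 1.115 m.
Froude number Fr = V/√(g·D_h) = 2.407/√(9.81×1.115) = 0.728, which is less than 1, so the flow is subcritical.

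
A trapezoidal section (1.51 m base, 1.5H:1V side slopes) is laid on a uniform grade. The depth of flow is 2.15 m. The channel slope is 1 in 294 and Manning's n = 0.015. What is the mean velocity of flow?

With bottom width b = 1.51 m and side slope z = 1.5: A = (b + zy)y = (1.51 + 1.5×2.15)×2.15 = 10.18 m²; P = b + 2y√(1+z²) = 1.51 + 2×2.15×1.803 = 9.262 m.
Hydraulic radius R = A/P = 10.18/9.262 = 1.099 m.
From Manning's equation, V = (1/n) R^(2/3) S^(1/2) = (1/0.015) × 1.099^(2/3) × 0.003401^(1/2) = 4.14 m/s.

V = 4.14 m/s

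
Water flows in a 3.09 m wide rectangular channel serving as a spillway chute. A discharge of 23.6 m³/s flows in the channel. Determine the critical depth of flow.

y_c = 1.81 m

For a rectangular channel, critical depth y_c = (q²/g)^(1/3) where q = Q/b = 23.6/3.09 = 7.638 m²/s.
So y_c = (7.638²/9.81)^(1/3) = 1.81 m.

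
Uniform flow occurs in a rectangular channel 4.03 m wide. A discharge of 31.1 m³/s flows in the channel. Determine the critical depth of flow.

y_c = 1.82 m

For a rectangular channel, critical depth y_c = (q²/g)^(1/3) where q = Q/b = 31.1/4.03 = 7.717 m²/s.
So y_c = (7.717²/9.81)^(1/3) = 1.82 m.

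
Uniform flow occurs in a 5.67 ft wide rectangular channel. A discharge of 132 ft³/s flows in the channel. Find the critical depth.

For a rectangular channel, critical depth y_c = (q²/g)^(1/3) where q = Q/b = 132/5.67 = 23.28 ft²/s.
So y_c = (23.28²/32.2)^(1/3) = 2.56 ft.

y_c = 2.56 ft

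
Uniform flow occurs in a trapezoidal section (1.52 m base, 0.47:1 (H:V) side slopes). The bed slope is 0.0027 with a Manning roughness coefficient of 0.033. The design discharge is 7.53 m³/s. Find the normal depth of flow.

Manning's equation rearranged: A R^(2/3) = nQ / (1·√S) = 0.033 × 7.53 / (√0.0027) = 4.782.
Trying y = 2.6 m: A R^(2/3) = 7.04 — over.
Trying y = 1.5 m: A R^(2/3) = 2.607 — short.
Trying y = 2.11 m: A R^(2/3) = 4.782 — ≈ 4.782.

y_n = 2.11 m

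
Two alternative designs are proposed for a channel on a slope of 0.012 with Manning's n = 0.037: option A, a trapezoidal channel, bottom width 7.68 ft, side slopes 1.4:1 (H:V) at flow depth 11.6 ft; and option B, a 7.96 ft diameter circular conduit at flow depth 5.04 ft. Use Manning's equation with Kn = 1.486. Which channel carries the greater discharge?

channel A

Channel A: With bottom width b = 7.68 ft and side slope z = 1.4: A = (b + zy)y = (7.68 + 1.4×11.6)×11.6 = 277.5 ft²; P = b + 2y√(1+z²) = 7.68 + 2×11.6×1.72 = 47.59 ft. Hydraulic radius R = A/P = 277.5/47.59 = 5.83 ft. Q_A = (1.486/0.037)·277.5·5.83^(2/3)·√0.012 = 3954 ft³/s.
Channel B: For a circular section of diameter D = 7.96 ft at depth y = 5.04 ft, the central angle is θ = 2 arccos(1 − 2y/D) = 3.681 rad. Then A = (D²/8)(θ − sin θ) = 33.22 ft² and P = Dθ/2 = 14.65 ft. Hydraulic radius R = A/P = 33.22/14.65 = 2.268 ft. Q_B = (1.486/0.037)·33.22·2.268^(2/3)·√0.012 = 252.3 ft³/s.
Q_A = 3954 ft³/s vs Q_B = 252.3 ft³/s, so channel A carries more.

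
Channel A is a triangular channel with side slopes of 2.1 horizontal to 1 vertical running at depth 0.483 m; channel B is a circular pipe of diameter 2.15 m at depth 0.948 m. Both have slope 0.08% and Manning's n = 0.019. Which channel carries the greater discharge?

Channel A: For a triangular section with side slope z = 2.1: A = zy² = 2.1×0.483² = 0.4899 m²; P = 2y√(1+z²) = 2×0.483×2.326 = 2.247 m. Hydraulic radius R = A/P = 0.4899/2.247 = 0.218 m. Q_A = (1/0.019)·0.4899·0.218^(2/3)·√0.0008 = 0.2642 m³/s.
Channel B: For a circular section of diameter D = 2.15 m at depth y = 0.948 m, the central angle is θ = 2 arccos(1 − 2y/D) = 2.905 rad. Then A = (D²/8)(θ − sin θ) = 1.543 m² and P = Dθ/2 = 3.123 m. Hydraulic radius R = A/P = 1.543/3.123 = 0.4941 m. Q_B = (1/0.019)·1.543·0.4941^(2/3)·√0.0008 = 1.435 m³/s.
Q_A = 0.2642 m³/s vs Q_B = 1.435 m³/s, so channel B carries more.

channel B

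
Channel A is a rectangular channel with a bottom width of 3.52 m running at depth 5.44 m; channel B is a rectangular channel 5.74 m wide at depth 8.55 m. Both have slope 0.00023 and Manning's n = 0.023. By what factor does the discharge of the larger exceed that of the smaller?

Channel A: Flow area A = b·y = 3.52 × 5.44 = 19.15 m². Wetted perimeter P = b + 2y = 3.52 + 2×5.44 = 14.4 m. Hydraulic radius R = A/P = 19.15/14.4 = 1.33 m. Q_A = (1/0.023)·19.15·1.33^(2/3)·√0.00023 = 15.27 m³/s.
Channel B: Flow area A = b·y = 5.74 × 8.55 = 49.08 m². Wetted perimeter P = b + 2y = 5.74 + 2×8.55 = 22.84 m. Hydraulic radius R = A/P = 49.08/22.84 = 2.149 m. Q_B = (1/0.023)·49.08·2.149^(2/3)·√0.00023 = 53.89 m³/s.
The larger discharge is 53.89 m³/s and the smaller is 15.27 m³/s; the ratio is 3.53.

3.53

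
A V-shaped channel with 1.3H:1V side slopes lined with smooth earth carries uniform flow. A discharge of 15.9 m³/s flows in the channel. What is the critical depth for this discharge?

At critical depth, Q² T / (g A³) = 1, i.e. A³/T = Q²/g = 15.9²/9.81 = 25.77.
At y = 2.34 m: A³/T = 59.28 — too large.
At y = 1.63 m: A³/T = 9.723 — too small.
At y = 1.98 m: A³/T = 25.71 — ≈ 25.77.

y_c = 1.98 m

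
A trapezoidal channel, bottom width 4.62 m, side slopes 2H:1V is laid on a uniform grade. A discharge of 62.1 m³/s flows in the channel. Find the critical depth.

At critical depth, Q² T / (g A³) = 1, i.e. A³/T = Q²/g = 62.1²/9.81 = 393.1.
Try y = 1.6 m: A³/T = 177.7 — low.
Try y = 2.25 m: A³/T = 634.4 — high.
Try y = 1.98 m: A³/T = 391 — matches.

y_c = 1.98 m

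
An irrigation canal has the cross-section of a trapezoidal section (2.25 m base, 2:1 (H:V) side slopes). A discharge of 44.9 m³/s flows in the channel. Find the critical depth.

y_c = 2.04 m

At critical depth, Q² T / (g A³) = 1, i.e. A³/T = Q²/g = 44.9²/9.81 = 205.5.
At y = 2.26 m: A³/T = 317.2 — high.
At y = 2.04 m: A³/T = 206.8 — close enough.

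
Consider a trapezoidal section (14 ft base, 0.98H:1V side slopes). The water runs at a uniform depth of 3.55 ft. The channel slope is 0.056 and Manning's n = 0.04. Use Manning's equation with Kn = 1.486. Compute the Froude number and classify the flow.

supercritical

With bottom width b = 14 ft and side slope z = 0.98: A = (b + zy)y = (14 + 0.98×3.55)×3.55 = 62.05 ft²; P = b + 2y√(1+z²) = 14 + 2×3.55×1.4 = 23.94 ft.
Hydraulic radius R = A/P = 62.05/23.94 = 2.592 ft.
V = (1.486/n) R^(2/3) √S = (1.486/0.04) × 2.592^(2/3) × √0.056 = 16.59 ft/s. Hydraulic depth D_h = A/T = 62.05/20.96 = 2.961 ft.
Froude number Fr = V/√(g·D_h) = 16.59/√(32.2×2.961) = 1.7, which is greater than 1, so the flow is supercritical.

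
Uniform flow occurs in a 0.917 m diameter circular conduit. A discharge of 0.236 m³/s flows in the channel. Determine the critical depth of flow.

At critical depth, Q² T / (g A³) = 1, i.e. A³/T = Q²/g = 0.236²/9.81 = 0.005677.
Trying y = 0.195 m: A³/T = 0.001441 — too small.
Trying y = 0.316 m: A³/T = 0.009412 — too large.
Trying y = 0.277 m: A³/T = 0.005655 — ≈ 0.005677.

y_c = 0.277 m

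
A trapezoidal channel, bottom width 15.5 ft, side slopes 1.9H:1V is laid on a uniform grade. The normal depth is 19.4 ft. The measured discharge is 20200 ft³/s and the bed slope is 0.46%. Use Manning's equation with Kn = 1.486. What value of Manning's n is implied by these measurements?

With bottom width b = 15.5 ft and side slope z = 1.9: A = (b + zy)y = (15.5 + 1.9×19.4)×19.4 = 1016 ft²; P = b + 2y√(1+z²) = 15.5 + 2×19.4×2.147 = 98.81 ft.
Hydraulic radius R = A/P = 1016/98.81 = 10.28 ft.
Rearranging Manning's equation: n = (1.486/Q) A R^(2/3) S^(1/2) = (1.486/20200) × 1016 × 10.28^(2/3) × √0.0046 = 0.024.

n = 0.024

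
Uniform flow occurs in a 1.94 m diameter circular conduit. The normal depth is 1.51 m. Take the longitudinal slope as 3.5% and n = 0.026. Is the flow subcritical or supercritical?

supercritical

For a circular section of diameter D = 1.94 m at depth y = 1.51 m, the central angle is θ = 2 arccos(1 − 2y/D) = 4.322 rad. Then A = (D²/8)(θ − sin θ) = 2.469 m² and P = Dθ/2 = 4.193 m.
Hydraulic radius R = A/P = 2.469/4.193 = 0.5888 m.
V = (1/n) R^(2/3) √S = (1/0.026) × 0.5888^(2/3) × √0.035 = 5.055 m/s. Hydraulic depth D_h = A/T = 2.469/1.612 = 1.532 m.
Froude number Fr = V/√(g·D_h) = 5.055/√(9.81×1.532) = 1.3, which is greater than 1, so the flow is supercritical.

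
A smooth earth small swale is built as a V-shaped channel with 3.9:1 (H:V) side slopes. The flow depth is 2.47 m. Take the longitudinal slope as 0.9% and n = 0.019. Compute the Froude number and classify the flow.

supercritical

For a triangular section with side slope z = 3.9: A = zy² = 3.9×2.47² = 23.79 m²; P = 2y√(1+z²) = 2×2.47×4.026 = 19.89 m.
Hydraulic radius R = A/P = 23.79/19.89 = 1.196 m.
V = (1/n) R^(2/3) √S = (1/0.019) × 1.196^(2/3) × √0.009 = 5.627 m/s. Hydraulic depth D_h = A/T = 23.79/19.27 = 1.235 m.
Froude number Fr = V/√(g·D_h) = 5.627/√(9.81×1.235) = 1.62, which is greater than 1, so the flow is supercritical.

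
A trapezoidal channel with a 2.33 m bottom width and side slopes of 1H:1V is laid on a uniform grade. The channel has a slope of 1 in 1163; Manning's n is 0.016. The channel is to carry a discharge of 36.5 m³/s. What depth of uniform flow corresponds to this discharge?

y_n = 2.94 m

Manning's equation rearranged: A R^(2/3) = nQ / (1·√S) = 0.016 × 36.5 / (√0.0008598) = 19.92.
Try y = 2.04 m: A R^(2/3) = 9.503 — short.
Try y = 3.62 m: A R^(2/3) = 30.84 — over.
Try y = 2.94 m: A R^(2/3) = 19.9 — close enough.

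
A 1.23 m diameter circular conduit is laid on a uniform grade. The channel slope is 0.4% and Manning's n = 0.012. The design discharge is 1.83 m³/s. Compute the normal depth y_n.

Manning's equation rearranged: A R^(2/3) = nQ / (1·√S) = 0.012 × 1.83 / (√0.004) = 0.3472.
Try y = 0.822 m: A R^(2/3) = 0.4258 — high.
Try y = 0.62 m: A R^(2/3) = 0.2744 — low.
Try y = 0.716 m: A R^(2/3) = 0.347 — close enough.

y_n = 0.716 m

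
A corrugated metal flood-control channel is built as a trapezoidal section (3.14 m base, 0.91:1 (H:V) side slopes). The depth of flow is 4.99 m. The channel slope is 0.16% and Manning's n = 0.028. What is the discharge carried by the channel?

Q = 95.5 m³/s

With bottom width b = 3.14 m and side slope z = 0.91: A = (b + zy)y = (3.14 + 0.91×4.99)×4.99 = 38.33 m²; P = b + 2y√(1+z²) = 3.14 + 2×4.99×1.352 = 16.63 m.
Hydraulic radius R = A/P = 38.33/16.63 = 2.304 m.
Manning's equation: Q = (1/n) A R^(2/3) S^(1/2) = (1/0.028) × 38.33 × 2.304^(2/3) × 0.0016^(1/2) = 95.5 m³/s.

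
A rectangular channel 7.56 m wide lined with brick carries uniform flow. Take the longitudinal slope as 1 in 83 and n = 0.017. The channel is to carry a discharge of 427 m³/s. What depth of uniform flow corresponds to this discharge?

Manning's equation rearranged: A R^(2/3) = nQ / (1·√S) = 0.017 × 427 / (√0.01205) = 66.13.
Try y = 5.77 m: A R^(2/3) = 75.65 — over.
Try y = 5.19 m: A R^(2/3) = 66.11 — close enough.

y_n = 5.19 m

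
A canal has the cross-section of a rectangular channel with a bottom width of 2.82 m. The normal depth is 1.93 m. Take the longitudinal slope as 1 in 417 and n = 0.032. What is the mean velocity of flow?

Flow area A = b·y = 2.82 × 1.93 = 5.443 m². Wetted perimeter P = b + 2y = 2.82 + 2×1.93 = 6.68 m.
Hydraulic radius R = A/P = 5.443/6.68 = 0.8148 m.
From Manning's equation, V = (1/n) R^(2/3) S^(1/2) = (1/0.032) × 0.8148^(2/3) × 0.002398^(1/2) = 1.33 m/s.

V = 1.33 m/s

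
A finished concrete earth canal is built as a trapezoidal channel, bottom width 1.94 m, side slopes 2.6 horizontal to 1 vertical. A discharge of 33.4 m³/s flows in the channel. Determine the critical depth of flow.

y_c = 1.69 m

At critical depth, Q² T / (g A³) = 1, i.e. A³/T = Q²/g = 33.4²/9.81 = 113.7.
At y = 1.93 m: A³/T = 202.2 — high.
At y = 1.43 m: A³/T = 56.49 — low.
At y = 1.69 m: A³/T = 114.3 — ≈ 113.7.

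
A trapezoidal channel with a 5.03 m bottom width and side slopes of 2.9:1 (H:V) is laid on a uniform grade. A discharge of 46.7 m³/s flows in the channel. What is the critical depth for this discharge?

y_c = 1.54 m

At critical depth, Q² T / (g A³) = 1, i.e. A³/T = Q²/g = 46.7²/9.81 = 222.3.
Trying y = 1.05 m: A³/T = 54.81 — short.
Trying y = 1.54 m: A³/T = 224 — ≈ 222.3.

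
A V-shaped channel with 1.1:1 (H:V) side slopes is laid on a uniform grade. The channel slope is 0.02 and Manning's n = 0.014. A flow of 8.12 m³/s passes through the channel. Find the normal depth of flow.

Manning's equation rearranged: A R^(2/3) = nQ / (1·√S) = 0.014 × 8.12 / (√0.02) = 0.8038.
Trying y = 0.966 m: A R^(2/3) = 0.5169 — short.
Trying y = 1.31 m: A R^(2/3) = 1.165 — over.
Trying y = 1.14 m: A R^(2/3) = 0.804 — ≈ 0.8038.

y_n = 1.14 m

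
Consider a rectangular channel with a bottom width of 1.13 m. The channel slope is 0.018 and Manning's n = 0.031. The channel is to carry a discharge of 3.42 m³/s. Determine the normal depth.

y_n = 1.3 m

Manning's equation rearranged: A R^(2/3) = nQ / (1·√S) = 0.031 × 3.42 / (√0.018) = 0.7902.
Trying y = 1.45 m: A R^(2/3) = 0.8992 — too large.
Trying y = 0.935 m: A R^(2/3) = 0.5269 — too small.
Trying y = 1.3 m: A R^(2/3) = 0.7893 — ≈ 0.7902.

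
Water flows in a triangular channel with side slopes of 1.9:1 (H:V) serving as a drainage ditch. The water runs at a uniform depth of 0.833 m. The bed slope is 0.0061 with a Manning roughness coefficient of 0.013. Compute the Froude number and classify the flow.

supercritical

For a triangular section with side slope z = 1.9: A = zy² = 1.9×0.833² = 1.318 m²; P = 2y√(1+z²) = 2×0.833×2.147 = 3.577 m.
Hydraulic radius R = A/P = 1.318/3.577 = 0.3686 m.
V = (1/n) R^(2/3) √S = (1/0.013) × 0.3686^(2/3) × √0.0061 = 3.088 m/s. Hydraulic depth D_h = A/T = 1.318/3.165 = 0.4165 m.
Froude number Fr = V/√(g·D_h) = 3.088/√(9.81×0.4165) = 1.53, which is greater than 1, so the flow is supercritical.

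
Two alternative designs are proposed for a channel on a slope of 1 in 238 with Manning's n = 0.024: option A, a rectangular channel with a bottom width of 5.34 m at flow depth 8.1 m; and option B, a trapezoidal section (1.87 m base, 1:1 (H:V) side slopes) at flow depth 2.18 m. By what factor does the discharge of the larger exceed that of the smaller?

7.32

Channel A: Flow area A = b·y = 5.34 × 8.1 = 43.25 m². Wetted perimeter P = b + 2y = 5.34 + 2×8.1 = 21.54 m. Hydraulic radius R = A/P = 43.25/21.54 = 2.008 m. Q_A = (1/0.024)·43.25·2.008^(2/3)·√0.004202 = 185.9 m³/s.
Channel B: With bottom width b = 1.87 m and side slope z = 1: A = (b + zy)y = (1.87 + 1×2.18)×2.18 = 8.829 m²; P = b + 2y√(1+z²) = 1.87 + 2×2.18×1.414 = 8.036 m. Hydraulic radius R = A/P = 8.829/8.036 = 1.099 m. Q_B = (1/0.024)·8.829·1.099^(2/3)·√0.004202 = 25.39 m³/s.
The larger discharge is 185.9 m³/s and the smaller is 25.39 m³/s; the ratio is 7.32.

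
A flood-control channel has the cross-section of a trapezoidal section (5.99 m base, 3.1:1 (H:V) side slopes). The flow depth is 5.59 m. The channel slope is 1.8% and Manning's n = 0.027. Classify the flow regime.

supercritical

With bottom width b = 5.99 m and side slope z = 3.1: A = (b + zy)y = (5.99 + 3.1×5.59)×5.59 = 130.4 m²; P = b + 2y√(1+z²) = 5.99 + 2×5.59×3.257 = 42.41 m.
Hydraulic radius R = A/P = 130.4/42.41 = 3.074 m.
V = (1/n) R^(2/3) √S = (1/0.027) × 3.074^(2/3) × √0.018 = 10.51 m/s. Hydraulic depth D_h = A/T = 130.4/40.65 = 3.207 m.
Froude number Fr = V/√(g·D_h) = 10.51/√(9.81×3.207) = 1.87, which is greater than 1, so the flow is supercritical.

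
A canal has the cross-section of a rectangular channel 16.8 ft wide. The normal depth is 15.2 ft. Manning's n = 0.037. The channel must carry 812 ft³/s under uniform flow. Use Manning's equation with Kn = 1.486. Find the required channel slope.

Flow area A = b·y = 16.8 × 15.2 = 255.4 ft². Wetted perimeter P = b + 2y = 16.8 + 2×15.2 = 47.2 ft.
Hydraulic radius R = A/P = 255.4/47.2 = 5.41 ft.
From Manning's equation, S = [nQ / (1.486 A R^(2/3))]² = [0.037 × 812 / (1.486 × 255.4 × 5.41^(2/3))]² = 0.00066.

S = 0.00066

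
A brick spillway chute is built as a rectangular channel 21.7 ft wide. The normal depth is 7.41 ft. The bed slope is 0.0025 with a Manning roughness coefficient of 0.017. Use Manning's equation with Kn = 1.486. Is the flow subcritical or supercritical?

Flow area A = b·y = 21.7 × 7.41 = 160.8 ft². Wetted perimeter P = b + 2y = 21.7 + 2×7.41 = 36.52 ft.
Hydraulic radius R = A/P = 160.8/36.52 = 4.403 ft.
V = (1.486/n) R^(2/3) √S = (1.486/0.017) × 4.403^(2/3) × √0.0025 = 11.74 ft/s. Hydraulic depth D_h = A/T = 160.8/21.7 = 7.41 ft.
Froude number Fr = V/√(g·D_h) = 11.74/√(32.2×7.41) = 0.76, which is less than 1, so the flow is subcritical.

subcritical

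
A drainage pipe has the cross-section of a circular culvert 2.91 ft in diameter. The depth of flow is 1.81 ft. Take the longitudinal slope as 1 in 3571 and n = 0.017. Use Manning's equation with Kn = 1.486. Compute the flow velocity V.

For a circular section of diameter D = 2.91 ft at depth y = 1.81 ft, the central angle is θ = 2 arccos(1 − 2y/D) = 3.635 rad. Then A = (D²/8)(θ − sin θ) = 4.348 ft² and P = Dθ/2 = 5.288 ft.
Hydraulic radius R = A/P = 4.348/5.288 = 0.8222 ft.
From Manning's equation, V = (1.486/n) R^(2/3) S^(1/2) = (1.486/0.017) × 0.8222^(2/3) × 0.00028^(1/2) = 1.28 ft/s.

V = 1.28 ft/s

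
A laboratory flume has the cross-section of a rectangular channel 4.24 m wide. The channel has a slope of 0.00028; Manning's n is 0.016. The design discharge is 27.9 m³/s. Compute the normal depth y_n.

y_n = 4.85 m

Manning's equation rearranged: A R^(2/3) = nQ / (1·√S) = 0.016 × 27.9 / (√0.00028) = 26.68.
Trying y = 3.91 m: A R^(2/3) = 20.5 — low.
Trying y = 5.45 m: A R^(2/3) = 30.63 — high.
Trying y = 4.85 m: A R^(2/3) = 26.65 — matches.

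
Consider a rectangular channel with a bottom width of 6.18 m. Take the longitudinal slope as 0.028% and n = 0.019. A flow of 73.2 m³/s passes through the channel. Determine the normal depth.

Manning's equation rearranged: A R^(2/3) = nQ / (1·√S) = 0.019 × 73.2 / (√0.00028) = 83.12.
Trying y = 9.59 m: A R^(2/3) = 104.4 — high.
Trying y = 7.9 m: A R^(2/3) = 83.11 — matches.

y_n = 7.9 m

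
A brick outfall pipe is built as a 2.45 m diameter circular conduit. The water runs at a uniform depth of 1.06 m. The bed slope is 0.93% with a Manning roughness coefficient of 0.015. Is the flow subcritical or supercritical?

supercritical

For a circular section of diameter D = 2.45 m at depth y = 1.06 m, the central angle is θ = 2 arccos(1 − 2y/D) = 2.871 rad. Then A = (D²/8)(θ − sin θ) = 1.954 m² and P = Dθ/2 = 3.517 m.
Hydraulic radius R = A/P = 1.954/3.517 = 0.5556 m.
V = (1/n) R^(2/3) √S = (1/0.015) × 0.5556^(2/3) × √0.0093 = 4.345 m/s. Hydraulic depth D_h = A/T = 1.954/2.428 = 0.8049 m.
Froude number Fr = V/√(g·D_h) = 4.345/√(9.81×0.8049) = 1.55, which is greater than 1, so the flow is supercritical.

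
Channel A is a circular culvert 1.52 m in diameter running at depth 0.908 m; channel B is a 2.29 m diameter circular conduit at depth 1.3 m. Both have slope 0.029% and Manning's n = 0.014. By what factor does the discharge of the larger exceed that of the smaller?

Channel A: For a circular section of diameter D = 1.52 m at depth y = 0.908 m, the central angle is θ = 2 arccos(1 − 2y/D) = 3.534 rad. Then A = (D²/8)(θ − sin θ) = 1.131 m² and P = Dθ/2 = 2.686 m. Hydraulic radius R = A/P = 1.131/2.686 = 0.4211 m. Q_A = (1/0.014)·1.131·0.4211^(2/3)·√0.00029 = 0.7728 m³/s.
Channel B: For a circular section of diameter D = 2.29 m at depth y = 1.3 m, the central angle is θ = 2 arccos(1 − 2y/D) = 3.413 rad. Then A = (D²/8)(θ − sin θ) = 2.413 m² and P = Dθ/2 = 3.908 m. Hydraulic radius R = A/P = 2.413/3.908 = 0.6175 m. Q_B = (1/0.014)·2.413·0.6175^(2/3)·√0.00029 = 2.129 m³/s.
The larger discharge is 2.129 m³/s and the smaller is 0.7728 m³/s; the ratio is 2.75.

2.75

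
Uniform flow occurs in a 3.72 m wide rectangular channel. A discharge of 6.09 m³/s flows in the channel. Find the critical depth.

y_c = 0.649 m

For a rectangular channel, critical depth y_c = (q²/g)^(1/3) where q = Q/b = 6.09/3.72 = 1.637 m²/s.
So y_c = (1.637²/9.81)^(1/3) = 0.649 m.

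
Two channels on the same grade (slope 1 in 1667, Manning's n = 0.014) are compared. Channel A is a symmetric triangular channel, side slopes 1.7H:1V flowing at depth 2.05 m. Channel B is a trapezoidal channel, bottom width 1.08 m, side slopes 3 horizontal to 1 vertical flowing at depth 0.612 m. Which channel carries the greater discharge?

channel A

Channel A: For a triangular section with side slope z = 1.7: A = zy² = 1.7×2.05² = 7.144 m²; P = 2y√(1+z²) = 2×2.05×1.972 = 8.086 m. Hydraulic radius R = A/P = 7.144/8.086 = 0.8835 m. Q_A = (1/0.014)·7.144·0.8835^(2/3)·√0.0005999 = 11.51 m³/s.
Channel B: With bottom width b = 1.08 m and side slope z = 3: A = (b + zy)y = (1.08 + 3×0.612)×0.612 = 1.785 m²; P = b + 2y√(1+z²) = 1.08 + 2×0.612×3.162 = 4.951 m. Hydraulic radius R = A/P = 1.785/4.951 = 0.3605 m. Q_B = (1/0.014)·1.785·0.3605^(2/3)·√0.0005999 = 1.581 m³/s.
Q_A = 11.51 m³/s vs Q_B = 1.581 m³/s, so channel A carries more.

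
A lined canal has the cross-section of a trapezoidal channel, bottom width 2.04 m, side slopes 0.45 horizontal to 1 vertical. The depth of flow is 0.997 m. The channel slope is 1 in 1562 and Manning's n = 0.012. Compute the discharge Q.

Q = 3.67 m³/s

With bottom width b = 2.04 m and side slope z = 0.45: A = (b + zy)y = (2.04 + 0.45×0.997)×0.997 = 2.481 m²; P = b + 2y√(1+z²) = 2.04 + 2×0.997×1.097 = 4.227 m.
Hydraulic radius R = A/P = 2.481/4.227 = 0.587 m.
Manning's equation: Q = (1/n) A R^(2/3) S^(1/2) = (1/0.012) × 2.481 × 0.587^(2/3) × 0.0006402^(1/2) = 3.67 m³/s.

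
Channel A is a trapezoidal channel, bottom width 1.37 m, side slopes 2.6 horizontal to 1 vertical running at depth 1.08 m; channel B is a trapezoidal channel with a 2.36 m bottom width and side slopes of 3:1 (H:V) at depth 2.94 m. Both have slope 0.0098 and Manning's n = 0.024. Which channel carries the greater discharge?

Channel A: With bottom width b = 1.37 m and side slope z = 2.6: A = (b + zy)y = (1.37 + 2.6×1.08)×1.08 = 4.512 m²; P = b + 2y√(1+z²) = 1.37 + 2×1.08×2.786 = 7.387 m. Hydraulic radius R = A/P = 4.512/7.387 = 0.6108 m. Q_A = (1/0.024)·4.512·0.6108^(2/3)·√0.0098 = 13.4 m³/s.
Channel B: With bottom width b = 2.36 m and side slope z = 3: A = (b + zy)y = (2.36 + 3×2.94)×2.94 = 32.87 m²; P = b + 2y√(1+z²) = 2.36 + 2×2.94×3.162 = 20.95 m. Hydraulic radius R = A/P = 32.87/20.95 = 1.569 m. Q_B = (1/0.024)·32.87·1.569^(2/3)·√0.0098 = 183 m³/s.
Q_A = 13.4 m³/s vs Q_B = 183 m³/s, so channel B carries more.

channel B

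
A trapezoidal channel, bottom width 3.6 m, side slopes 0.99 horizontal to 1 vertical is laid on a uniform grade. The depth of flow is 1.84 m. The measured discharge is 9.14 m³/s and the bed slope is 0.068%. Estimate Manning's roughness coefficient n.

n = 0.031

With bottom width b = 3.6 m and side slope z = 0.99: A = (b + zy)y = (3.6 + 0.99×1.84)×1.84 = 9.976 m²; P = b + 2y√(1+z²) = 3.6 + 2×1.84×1.407 = 8.778 m.
Hydraulic radius R = A/P = 9.976/8.778 = 1.136 m.
Rearranging Manning's equation: n = (1/Q) A R^(2/3) S^(1/2) = (1/9.14) × 9.976 × 1.136^(2/3) × √0.00068 = 0.031.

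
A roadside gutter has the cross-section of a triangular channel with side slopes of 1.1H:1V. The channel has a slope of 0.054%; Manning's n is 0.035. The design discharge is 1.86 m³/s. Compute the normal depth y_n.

Manning's equation rearranged: A R^(2/3) = nQ / (1·√S) = 0.035 × 1.86 / (√0.00054) = 2.801.
Try y = 1.98 m: A R^(2/3) = 3.504 — over.
Try y = 1.82 m: A R^(2/3) = 2.799 — ≈ 2.801.

y_n = 1.82 m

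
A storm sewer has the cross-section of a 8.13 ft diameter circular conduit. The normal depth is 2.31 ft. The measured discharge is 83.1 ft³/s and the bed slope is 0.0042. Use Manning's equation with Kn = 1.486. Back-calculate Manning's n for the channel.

n = 0.017

For a circular section of diameter D = 8.13 ft at depth y = 2.31 ft, the central angle is θ = 2 arccos(1 − 2y/D) = 2.249 rad. Then A = (D²/8)(θ − sin θ) = 12.14 ft² and P = Dθ/2 = 9.141 ft.
Hydraulic radius R = A/P = 12.14/9.141 = 1.329 ft.
Rearranging Manning's equation: n = (1.486/Q) A R^(2/3) S^(1/2) = (1.486/83.1) × 12.14 × 1.329^(2/3) × √0.0042 = 0.017.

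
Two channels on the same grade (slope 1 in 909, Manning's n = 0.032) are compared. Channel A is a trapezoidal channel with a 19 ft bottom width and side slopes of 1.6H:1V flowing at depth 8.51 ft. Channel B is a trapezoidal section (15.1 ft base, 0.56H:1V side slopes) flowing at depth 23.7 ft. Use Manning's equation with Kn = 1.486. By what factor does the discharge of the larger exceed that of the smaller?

3.56

Channel A: With bottom width b = 19 ft and side slope z = 1.6: A = (b + zy)y = (19 + 1.6×8.51)×8.51 = 277.6 ft²; P = b + 2y√(1+z²) = 19 + 2×8.51×1.887 = 51.11 ft. Hydraulic radius R = A/P = 277.6/51.11 = 5.43 ft. Q_A = (1.486/0.032)·277.6·5.43^(2/3)·√0.0011 = 1321 ft³/s.
Channel B: With bottom width b = 15.1 ft and side slope z = 0.56: A = (b + zy)y = (15.1 + 0.56×23.7)×23.7 = 672.4 ft²; P = b + 2y√(1+z²) = 15.1 + 2×23.7×1.146 = 69.43 ft. Hydraulic radius R = A/P = 672.4/69.43 = 9.685 ft. Q_B = (1.486/0.032)·672.4·9.685^(2/3)·√0.0011 = 4706 ft³/s.
The larger discharge is 4706 ft³/s and the smaller is 1321 ft³/s; the ratio is 3.56.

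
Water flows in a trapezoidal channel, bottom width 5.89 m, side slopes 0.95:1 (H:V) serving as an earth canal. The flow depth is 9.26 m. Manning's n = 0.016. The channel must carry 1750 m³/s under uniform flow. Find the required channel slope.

S = 0.00601

With bottom width b = 5.89 m and side slope z = 0.95: A = (b + zy)y = (5.89 + 0.95×9.26)×9.26 = 136 m²; P = b + 2y√(1+z²) = 5.89 + 2×9.26×1.379 = 31.43 m.
Hydraulic radius R = A/P = 136/31.43 = 4.326 m.
From Manning's equation, S = [nQ / (1 A R^(2/3))]² = [0.016 × 1750 / (1 × 136 × 4.326^(2/3))]² = 0.00601.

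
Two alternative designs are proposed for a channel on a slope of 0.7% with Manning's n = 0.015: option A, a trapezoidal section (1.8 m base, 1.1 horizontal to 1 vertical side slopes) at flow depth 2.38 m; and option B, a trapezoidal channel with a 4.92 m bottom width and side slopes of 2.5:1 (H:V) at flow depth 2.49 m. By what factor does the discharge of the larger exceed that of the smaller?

3.11

Channel A: With bottom width b = 1.8 m and side slope z = 1.1: A = (b + zy)y = (1.8 + 1.1×2.38)×2.38 = 10.51 m²; P = b + 2y√(1+z²) = 1.8 + 2×2.38×1.487 = 8.876 m. Hydraulic radius R = A/P = 10.51/8.876 = 1.185 m. Q_A = (1/0.015)·10.51·1.185^(2/3)·√0.007 = 65.66 m³/s.
Channel B: With bottom width b = 4.92 m and side slope z = 2.5: A = (b + zy)y = (4.92 + 2.5×2.49)×2.49 = 27.75 m²; P = b + 2y√(1+z²) = 4.92 + 2×2.49×2.693 = 18.33 m. Hydraulic radius R = A/P = 27.75/18.33 = 1.514 m. Q_B = (1/0.015)·27.75·1.514^(2/3)·√0.007 = 204.1 m³/s.
The larger discharge is 204.1 m³/s and the smaller is 65.66 m³/s; the ratio is 3.11.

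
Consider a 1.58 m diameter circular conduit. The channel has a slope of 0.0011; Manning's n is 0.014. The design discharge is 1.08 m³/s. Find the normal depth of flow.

Manning's equation rearranged: A R^(2/3) = nQ / (1·√S) = 0.014 × 1.08 / (√0.0011) = 0.4559.
At y = 0.647 m: A R^(2/3) = 0.3712 — too small.
At y = 0.883 m: A R^(2/3) = 0.6344 — too large.
At y = 0.726 m: A R^(2/3) = 0.4561 — matches.

y_n = 0.726 m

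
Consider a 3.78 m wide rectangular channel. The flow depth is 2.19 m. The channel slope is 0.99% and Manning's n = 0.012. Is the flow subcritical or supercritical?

supercritical

Flow area A = b·y = 3.78 × 2.19 = 8.278 m². Wetted perimeter P = b + 2y = 3.78 + 2×2.19 = 8.16 m.
Hydraulic radius R = A/P = 8.278/8.16 = 1.014 m.
V = (1/n) R^(2/3) √S = (1/0.012) × 1.014^(2/3) × √0.0099 = 8.371 m/s. Hydraulic depth D_h = A/T = 8.278/3.78 = 2.19 m.
Froude number Fr = V/√(g·D_h) = 8.371/√(9.81×2.19) = 1.81, which is greater than 1, so the flow is supercritical.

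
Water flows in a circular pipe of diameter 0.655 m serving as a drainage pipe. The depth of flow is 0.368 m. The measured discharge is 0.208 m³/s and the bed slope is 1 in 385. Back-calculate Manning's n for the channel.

n = 0.015

For a circular section of diameter D = 0.655 m at depth y = 0.368 m, the central angle is θ = 2 arccos(1 − 2y/D) = 3.39 rad. Then A = (D²/8)(θ − sin θ) = 0.1949 m² and P = Dθ/2 = 1.11 m.
Hydraulic radius R = A/P = 0.1949/1.11 = 0.1756 m.
Rearranging Manning's equation: n = (1/Q) A R^(2/3) S^(1/2) = (1/0.208) × 0.1949 × 0.1756^(2/3) × √0.002597 = 0.015.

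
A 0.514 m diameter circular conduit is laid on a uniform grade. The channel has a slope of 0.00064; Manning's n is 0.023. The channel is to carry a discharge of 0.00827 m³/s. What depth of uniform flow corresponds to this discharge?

y_n = 0.131 m

Manning's equation rearranged: A R^(2/3) = nQ / (1·√S) = 0.023 × 0.00827 / (√0.00064) = 0.007519.
Try y = 0.096 m: A R^(2/3) = 0.004027 — too small.
Try y = 0.147 m: A R^(2/3) = 0.009429 — too large.
Try y = 0.131 m: A R^(2/3) = 0.007519 — close enough.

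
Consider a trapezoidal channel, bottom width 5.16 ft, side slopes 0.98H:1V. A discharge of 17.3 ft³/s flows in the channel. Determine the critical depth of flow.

y_c = 0.674 ft

At critical depth, Q² T / (g A³) = 1, i.e. A³/T = Q²/g = 17.3²/32.2 = 9.295.
At y = 0.513 ft: A³/T = 3.976 — low.
At y = 0.674 ft: A³/T = 9.316 — matches.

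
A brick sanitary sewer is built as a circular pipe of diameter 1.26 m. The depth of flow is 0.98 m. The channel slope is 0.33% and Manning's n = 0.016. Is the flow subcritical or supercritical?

subcritical

For a circular section of diameter D = 1.26 m at depth y = 0.98 m, the central angle is θ = 2 arccos(1 − 2y/D) = 4.32 rad. Then A = (D²/8)(θ − sin θ) = 1.041 m² and P = Dθ/2 = 2.721 m.
Hydraulic radius R = A/P = 1.041/2.721 = 0.3824 m.
V = (1/n) R^(2/3) √S = (1/0.016) × 0.3824^(2/3) × √0.0033 = 1.891 m/s. Hydraulic depth D_h = A/T = 1.041/1.048 = 0.9932 m.
Froude number Fr = V/√(g·D_h) = 1.891/√(9.81×0.9932) = 0.606, which is less than 1, so the flow is subcritical.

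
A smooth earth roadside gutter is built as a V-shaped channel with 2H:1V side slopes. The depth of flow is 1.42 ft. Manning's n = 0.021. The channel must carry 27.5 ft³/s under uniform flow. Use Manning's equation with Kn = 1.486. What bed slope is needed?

For a triangular section with side slope z = 2: A = zy² = 2×1.42² = 4.033 ft²; P = 2y√(1+z²) = 2×1.42×2.236 = 6.35 ft.
Hydraulic radius R = A/P = 4.033/6.35 = 0.635 ft.
From Manning's equation, S = [nQ / (1.486 A R^(2/3))]² = [0.021 × 27.5 / (1.486 × 4.033 × 0.635^(2/3))]² = 0.017.

S = 0.017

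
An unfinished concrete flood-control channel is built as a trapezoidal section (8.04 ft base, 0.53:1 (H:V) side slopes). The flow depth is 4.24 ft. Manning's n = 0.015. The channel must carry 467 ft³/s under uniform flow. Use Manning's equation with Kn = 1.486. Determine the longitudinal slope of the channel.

S = 0.00349

With bottom width b = 8.04 ft and side slope z = 0.53: A = (b + zy)y = (8.04 + 0.53×4.24)×4.24 = 43.62 ft²; P = b + 2y√(1+z²) = 8.04 + 2×4.24×1.132 = 17.64 ft.
Hydraulic radius R = A/P = 43.62/17.64 = 2.473 ft.
From Manning's equation, S = [nQ / (1.486 A R^(2/3))]² = [0.015 × 467 / (1.486 × 43.62 × 2.473^(2/3))]² = 0.00349.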